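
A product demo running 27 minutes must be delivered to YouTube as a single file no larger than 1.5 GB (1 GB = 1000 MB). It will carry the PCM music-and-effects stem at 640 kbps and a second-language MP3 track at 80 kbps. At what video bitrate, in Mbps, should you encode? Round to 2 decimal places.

6.69 Mbps

Budget: 1.5 GB = 12000.0 Mb.
27 min = 1620 s
Total bitrate budget: 12000.0 Mb / 1620 s = 7.407 Mbps.
Audio total: 640 + 80 = 720 kbps = 0.720 Mbps.
Video: 7.407 − 0.720 = 6.687 Mbps.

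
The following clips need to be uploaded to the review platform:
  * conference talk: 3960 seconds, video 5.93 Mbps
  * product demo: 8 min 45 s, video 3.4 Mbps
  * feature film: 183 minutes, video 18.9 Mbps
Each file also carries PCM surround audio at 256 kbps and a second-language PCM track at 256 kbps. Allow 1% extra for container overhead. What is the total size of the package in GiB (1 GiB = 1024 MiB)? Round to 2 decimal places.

Audio total: 256 + 256 = 512 kbps = 0.512 Mbps.
conference talk: 6.442 Mbps × 3960 s × 1.01 = 25765.4 Mb
product demo: 3.912 Mbps × 525 s × 1.01 = 2074.3 Mb
feature film: 19.412 Mbps × 10980 s × 1.01 = 215275.2 Mb
Total: 243115.0 Mb = 30389.4 MB.
= 28.30 GiB.

28.30 GiB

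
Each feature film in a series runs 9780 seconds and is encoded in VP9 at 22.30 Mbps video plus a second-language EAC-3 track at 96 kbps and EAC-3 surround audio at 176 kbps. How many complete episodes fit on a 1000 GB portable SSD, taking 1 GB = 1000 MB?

36

Audio total: 96 + 176 = 272 kbps = 0.272 Mbps.
Total bitrate: 22.572 Mbps.
Per item: 22.572 Mbps × 9780 s = 220,754 Mb = 27,594 MB.
Capacity: 1000 GB = 8,000,000 Mb; 36.24 items → 36 complete.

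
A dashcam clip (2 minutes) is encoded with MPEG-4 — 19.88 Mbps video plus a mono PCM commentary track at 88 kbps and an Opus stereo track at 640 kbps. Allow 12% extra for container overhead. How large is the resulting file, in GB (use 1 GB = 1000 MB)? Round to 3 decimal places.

2 min = 120 s
Audio total: 88 + 640 = 728 kbps = 0.728 Mbps.
Total bitrate: 19.88 + 0.728 = 20.608 Mbps.
Stream data: 20.608 Mbps × 120 s = 2473.0 Mb.
With 12% container overhead: ×1.12.
2,770 Mb ÷ 8 = 346.2 MB → 0.3462 GB.

0.346 GB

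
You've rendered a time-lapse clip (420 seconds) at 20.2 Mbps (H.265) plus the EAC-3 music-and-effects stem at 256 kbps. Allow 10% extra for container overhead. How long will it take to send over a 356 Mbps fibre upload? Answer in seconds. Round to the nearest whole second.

Audio: 256 kbps = 0.256 Mbps.
Total bitrate: 20.456 Mbps.
File: 20.456 Mbps × 420 s = 8591.5 Mb.
With 10% container overhead: ×1.10. → 9450.7 Mb.
At 356 Mbps: 9450.7 / 356 = 26.5 s ≈ 26.5 seconds.

27 seconds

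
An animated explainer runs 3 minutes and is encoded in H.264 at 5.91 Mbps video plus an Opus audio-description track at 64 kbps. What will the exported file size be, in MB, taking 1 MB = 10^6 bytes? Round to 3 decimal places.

3 min = 180 s
Audio: 64 kbps = 0.064 Mbps.
Total bitrate: 5.91 + 0.064 = 5.974 Mbps.
Stream data: 5.974 Mbps × 180 s = 1075.3 Mb.
1,075 Mb ÷ 8 = 134.4 MB → 134.4 MB.

134.415 MB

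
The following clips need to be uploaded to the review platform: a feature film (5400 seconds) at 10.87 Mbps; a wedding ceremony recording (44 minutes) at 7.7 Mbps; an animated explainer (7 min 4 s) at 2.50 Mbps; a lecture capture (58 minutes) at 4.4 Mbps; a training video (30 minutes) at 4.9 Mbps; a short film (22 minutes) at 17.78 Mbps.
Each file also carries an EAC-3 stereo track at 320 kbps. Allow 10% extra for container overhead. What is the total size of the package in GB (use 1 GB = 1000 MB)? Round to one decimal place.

18.2 GB

Audio: 320 kbps = 0.320 Mbps.
feature film: 11.190 Mbps × 5400 s × 1.10 = 66468.6 Mb
wedding ceremony recording: 8.020 Mbps × 2640 s × 1.10 = 23290.1 Mb
animated explainer: 2.820 Mbps × 424 s × 1.10 = 1315.2 Mb
lecture capture: 4.720 Mbps × 3480 s × 1.10 = 18068.2 Mb
training video: 5.220 Mbps × 1800 s × 1.10 = 10335.6 Mb
short film: 18.100 Mbps × 1320 s × 1.10 = 26281.2 Mb
Total: 145758.9 Mb = 18219.9 MB.
= 18.22 GB.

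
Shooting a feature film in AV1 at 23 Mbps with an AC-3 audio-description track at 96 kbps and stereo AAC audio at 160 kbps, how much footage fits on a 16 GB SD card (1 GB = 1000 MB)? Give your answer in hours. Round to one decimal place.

Audio total: 96 + 160 = 256 kbps = 0.256 Mbps.
Total bitrate: 23 + 0.256 = 23.256 Mbps.
Capacity: 16 GB = 128,000 Mb.
Recording time: 128,000 / 23.256 = 5,504 s ≈ 1.53 hours.

1.5 hours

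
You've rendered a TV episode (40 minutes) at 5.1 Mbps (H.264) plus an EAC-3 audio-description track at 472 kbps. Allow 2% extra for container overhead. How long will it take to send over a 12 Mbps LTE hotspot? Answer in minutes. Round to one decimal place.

18.9 minutes

40 min = 2400 s
Audio: 472 kbps = 0.472 Mbps.
Total bitrate: 5.572 Mbps.
File: 5.572 Mbps × 2400 s = 13372.8 Mb.
With 2% container overhead: ×1.02. → 13640.3 Mb.
At 12 Mbps: 13640.3 / 12 = 1136.7 s ≈ 18.9 minutes.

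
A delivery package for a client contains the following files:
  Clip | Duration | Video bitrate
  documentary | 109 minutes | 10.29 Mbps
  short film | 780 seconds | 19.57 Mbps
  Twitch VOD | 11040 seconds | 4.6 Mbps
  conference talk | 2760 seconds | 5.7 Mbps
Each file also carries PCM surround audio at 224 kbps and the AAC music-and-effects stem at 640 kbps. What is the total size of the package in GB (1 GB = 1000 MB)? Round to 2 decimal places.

20.92 GB

Audio total: 224 + 640 = 864 kbps = 0.864 Mbps.
documentary: 11.154 Mbps × 6540 s = 72947.2 Mb
short film: 20.434 Mbps × 780 s = 15938.5 Mb
Twitch VOD: 5.464 Mbps × 11040 s = 60322.6 Mb
conference talk: 6.564 Mbps × 2760 s = 18116.6 Mb
Total: 167324.9 Mb = 20915.6 MB.
= 20.92 GB.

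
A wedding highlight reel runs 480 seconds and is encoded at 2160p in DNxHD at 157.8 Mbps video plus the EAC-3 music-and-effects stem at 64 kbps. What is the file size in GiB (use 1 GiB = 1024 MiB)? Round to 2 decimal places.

8.82 GiB

Audio: 64 kbps = 0.064 Mbps.
Total bitrate: 157.8 + 0.064 = 157.864 Mbps.
Stream data: 157.864 Mbps × 480 s = 75774.7 Mb.
75,775 Mb = 9,471,840,000 bytes ÷ 1,073,741,824 = 8.821 GiB.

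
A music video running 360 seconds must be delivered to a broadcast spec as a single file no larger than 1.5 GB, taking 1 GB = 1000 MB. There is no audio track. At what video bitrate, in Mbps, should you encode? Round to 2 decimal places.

Budget: 1.5 GB = 12000.0 Mb.
Total bitrate budget: 12000.0 Mb / 360 s = 33.333 Mbps.

33.33 Mbps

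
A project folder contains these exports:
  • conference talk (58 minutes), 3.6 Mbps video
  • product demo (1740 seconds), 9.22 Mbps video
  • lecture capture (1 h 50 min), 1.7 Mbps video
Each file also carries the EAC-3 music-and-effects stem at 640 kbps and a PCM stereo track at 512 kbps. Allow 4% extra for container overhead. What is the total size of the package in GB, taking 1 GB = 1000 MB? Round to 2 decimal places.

Audio total: 640 + 512 = 1152 kbps = 1.152 Mbps.
conference talk: 4.752 Mbps × 3480 s × 1.04 = 17198.4 Mb
product demo: 10.372 Mbps × 1740 s × 1.04 = 18769.2 Mb
lecture capture: 2.852 Mbps × 6600 s × 1.04 = 19576.1 Mb
Total: 55543.7 Mb = 6943.0 MB.
= 6.943 GB.

6.94 GB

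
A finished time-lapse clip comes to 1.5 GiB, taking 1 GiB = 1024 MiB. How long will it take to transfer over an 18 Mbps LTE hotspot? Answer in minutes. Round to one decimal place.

11.9 minutes

File: 1.5 GiB = 12884.9 Mb.
At 18 Mbps: 12884.9 / 18 = 715.8 s ≈ 11.9 minutes.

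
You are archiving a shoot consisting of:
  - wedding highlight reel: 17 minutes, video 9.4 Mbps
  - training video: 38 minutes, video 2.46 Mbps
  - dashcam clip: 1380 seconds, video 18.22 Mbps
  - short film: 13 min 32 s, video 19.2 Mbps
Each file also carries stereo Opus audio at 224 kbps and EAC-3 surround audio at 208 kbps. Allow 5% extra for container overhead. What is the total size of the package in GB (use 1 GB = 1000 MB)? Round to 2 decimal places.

Audio total: 224 + 208 = 432 kbps = 0.432 Mbps.
wedding highlight reel: 9.832 Mbps × 1020 s × 1.05 = 10530.1 Mb
training video: 2.892 Mbps × 2280 s × 1.05 = 6923.4 Mb
dashcam clip: 18.652 Mbps × 1380 s × 1.05 = 27026.7 Mb
short film: 19.632 Mbps × 812 s × 1.05 = 16738.2 Mb
Total: 61218.5 Mb = 7652.3 MB.
= 7.652 GB.

7.65 GB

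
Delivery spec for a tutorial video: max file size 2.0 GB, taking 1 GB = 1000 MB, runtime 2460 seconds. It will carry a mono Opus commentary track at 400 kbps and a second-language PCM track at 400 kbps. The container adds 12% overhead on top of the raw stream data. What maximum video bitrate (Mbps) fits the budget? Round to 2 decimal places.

5.01 Mbps

Budget: 2.0 GB = 16000.0 Mb.
Stream payload after overhead: 16000.0 / 1.12 = 14285.7 Mb.
Total bitrate budget: 14285.7 Mb / 2460 s = 5.807 Mbps.
Audio total: 400 + 400 = 800 kbps = 0.800 Mbps.
Video: 5.807 − 0.800 = 5.007 Mbps.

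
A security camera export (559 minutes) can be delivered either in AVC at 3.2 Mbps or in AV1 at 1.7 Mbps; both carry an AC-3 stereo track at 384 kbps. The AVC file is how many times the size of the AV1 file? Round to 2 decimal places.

559 min = 33540 s
Audio: 384 kbps = 0.384 Mbps.
AVC: 3.584 Mbps × 33540 s = 120207.4 Mb = 15.026 GB.
AV1: 2.084 Mbps × 33540 s = 69897.4 Mb = 8.737 GB.
Ratio: 15.026 / 8.737 = 1.720.

1.72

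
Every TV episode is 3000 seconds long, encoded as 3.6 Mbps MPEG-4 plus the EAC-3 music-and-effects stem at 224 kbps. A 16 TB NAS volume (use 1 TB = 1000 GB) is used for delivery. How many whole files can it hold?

Audio: 224 kbps = 0.224 Mbps.
Total bitrate: 3.824 Mbps.
Per item: 3.824 Mbps × 3000 s = 11,472 Mb = 1,434 MB.
Capacity: 16 TB = 128,000,000 Mb; 11157.60 items → 11157 complete.

11157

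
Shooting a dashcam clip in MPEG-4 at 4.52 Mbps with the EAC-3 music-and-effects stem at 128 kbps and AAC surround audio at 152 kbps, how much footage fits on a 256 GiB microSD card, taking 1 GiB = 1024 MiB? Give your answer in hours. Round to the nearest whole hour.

Audio total: 128 + 152 = 280 kbps = 0.280 Mbps.
Total bitrate: 4.52 + 0.280 = 4.800 Mbps.
Capacity: 256 GiB = 2,199,023 Mb.
Recording time: 2,199,023 / 4.800 = 458,130 s ≈ 127 hours.

127 hours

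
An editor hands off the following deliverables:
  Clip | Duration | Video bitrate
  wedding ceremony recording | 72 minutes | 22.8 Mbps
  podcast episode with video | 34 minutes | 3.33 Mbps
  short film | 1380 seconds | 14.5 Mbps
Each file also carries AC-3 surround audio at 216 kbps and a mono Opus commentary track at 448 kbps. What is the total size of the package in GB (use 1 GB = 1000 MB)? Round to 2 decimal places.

16.30 GB

Audio total: 216 + 448 = 664 kbps = 0.664 Mbps.
wedding ceremony recording: 23.464 Mbps × 4320 s = 101364.5 Mb
podcast episode with video: 3.994 Mbps × 2040 s = 8147.8 Mb
short film: 15.164 Mbps × 1380 s = 20926.3 Mb
Total: 130438.6 Mb = 16304.8 MB.
= 16.30 GB.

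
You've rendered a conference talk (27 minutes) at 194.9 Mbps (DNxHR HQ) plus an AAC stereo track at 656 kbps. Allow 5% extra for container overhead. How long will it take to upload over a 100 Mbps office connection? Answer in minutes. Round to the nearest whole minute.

55 minutes

27 min = 1620 s
Audio: 656 kbps = 0.656 Mbps.
Total bitrate: 195.556 Mbps.
File: 195.556 Mbps × 1620 s = 316800.7 Mb.
With 5% container overhead: ×1.05. → 332640.8 Mb.
At 100 Mbps: 332640.8 / 100 = 3326.4 s ≈ 55.4 minutes.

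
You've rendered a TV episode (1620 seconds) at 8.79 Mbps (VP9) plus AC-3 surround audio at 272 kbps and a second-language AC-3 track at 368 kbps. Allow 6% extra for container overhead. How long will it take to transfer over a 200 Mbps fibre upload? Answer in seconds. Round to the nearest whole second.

81 seconds

Audio total: 272 + 368 = 640 kbps = 0.640 Mbps.
Total bitrate: 9.430 Mbps.
File: 9.430 Mbps × 1620 s = 15276.6 Mb.
With 6% container overhead: ×1.06. → 16193.2 Mb.
At 200 Mbps: 16193.2 / 200 = 81.0 s ≈ 81 seconds.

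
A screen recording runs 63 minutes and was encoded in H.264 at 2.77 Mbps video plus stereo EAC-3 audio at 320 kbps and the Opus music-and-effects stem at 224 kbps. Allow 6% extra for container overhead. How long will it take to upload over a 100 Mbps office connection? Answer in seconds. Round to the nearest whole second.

133 seconds

63 min = 3780 s
Audio total: 320 + 224 = 544 kbps = 0.544 Mbps.
Total bitrate: 3.314 Mbps.
File: 3.314 Mbps × 3780 s = 12526.9 Mb.
With 6% container overhead: ×1.06. → 13278.5 Mb.
At 100 Mbps: 13278.5 / 100 = 132.8 s ≈ 133 seconds.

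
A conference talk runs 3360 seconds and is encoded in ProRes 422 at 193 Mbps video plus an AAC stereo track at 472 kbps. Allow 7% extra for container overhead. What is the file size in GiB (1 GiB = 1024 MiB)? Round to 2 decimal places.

Audio: 472 kbps = 0.472 Mbps.
Total bitrate: 193 + 0.472 = 193.472 Mbps.
Stream data: 193.472 Mbps × 3360 s = 650065.9 Mb.
With 7% container overhead: ×1.07.
695,571 Mb = 86,946,316,800 bytes ÷ 1,073,741,824 = 80.98 GiB.

80.98 GiB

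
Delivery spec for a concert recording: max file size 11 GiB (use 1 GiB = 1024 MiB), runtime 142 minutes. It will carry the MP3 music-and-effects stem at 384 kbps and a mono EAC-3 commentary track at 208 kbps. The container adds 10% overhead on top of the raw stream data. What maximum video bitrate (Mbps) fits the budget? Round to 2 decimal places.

9.49 Mbps

Budget: 11 GiB = 94489.3 Mb.
Stream payload after overhead: 94489.3 / 1.10 = 85899.3 Mb.
142 min = 8520 s
Total bitrate budget: 85899.3 Mb / 8520 s = 10.082 Mbps.
Audio total: 384 + 208 = 592 kbps = 0.592 Mbps.
Video: 10.082 − 0.592 = 9.490 Mbps.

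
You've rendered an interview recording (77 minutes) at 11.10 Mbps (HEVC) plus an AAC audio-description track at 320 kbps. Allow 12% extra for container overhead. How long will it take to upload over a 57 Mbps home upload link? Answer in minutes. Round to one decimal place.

17.3 minutes

77 min = 4620 s
Audio: 320 kbps = 0.320 Mbps.
Total bitrate: 11.420 Mbps.
File: 11.420 Mbps × 4620 s = 52760.4 Mb.
With 12% container overhead: ×1.12. → 59091.6 Mb.
At 57 Mbps: 59091.6 / 57 = 1036.7 s ≈ 17.3 minutes.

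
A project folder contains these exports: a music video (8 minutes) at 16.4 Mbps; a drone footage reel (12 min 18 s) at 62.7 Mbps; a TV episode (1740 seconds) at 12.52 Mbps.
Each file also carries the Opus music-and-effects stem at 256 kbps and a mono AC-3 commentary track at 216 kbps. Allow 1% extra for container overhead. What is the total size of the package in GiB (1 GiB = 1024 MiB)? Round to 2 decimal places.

Audio total: 256 + 216 = 472 kbps = 0.472 Mbps.
music video: 16.872 Mbps × 480 s × 1.01 = 8179.5 Mb
drone footage reel: 63.172 Mbps × 738 s × 1.01 = 47087.1 Mb
TV episode: 12.992 Mbps × 1740 s × 1.01 = 22832.1 Mb
Total: 78098.8 Mb = 9762.4 MB.
= 9.092 GiB.

9.09 GiB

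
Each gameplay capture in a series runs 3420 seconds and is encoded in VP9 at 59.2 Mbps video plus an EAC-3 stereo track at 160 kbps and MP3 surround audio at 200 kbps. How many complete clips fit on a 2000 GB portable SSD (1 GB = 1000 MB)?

Audio total: 160 + 200 = 360 kbps = 0.360 Mbps.
Total bitrate: 59.560 Mbps.
Per item: 59.560 Mbps × 3420 s = 203,695 Mb = 25,462 MB.
Capacity: 2000 GB = 16,000,000 Mb; 78.55 items → 78 complete.

78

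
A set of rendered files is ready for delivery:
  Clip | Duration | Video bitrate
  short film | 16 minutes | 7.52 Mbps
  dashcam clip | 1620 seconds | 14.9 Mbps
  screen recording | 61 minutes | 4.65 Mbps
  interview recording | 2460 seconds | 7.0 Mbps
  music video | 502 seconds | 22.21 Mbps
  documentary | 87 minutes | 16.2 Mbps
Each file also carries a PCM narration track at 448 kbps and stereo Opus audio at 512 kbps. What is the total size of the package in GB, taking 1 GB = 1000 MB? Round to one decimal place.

21.9 GB

Audio total: 448 + 512 = 960 kbps = 0.960 Mbps.
short film: 8.480 Mbps × 960 s = 8140.8 Mb
dashcam clip: 15.860 Mbps × 1620 s = 25693.2 Mb
screen recording: 5.610 Mbps × 3660 s = 20532.6 Mb
interview recording: 7.960 Mbps × 2460 s = 19581.6 Mb
music video: 23.170 Mbps × 502 s = 11631.3 Mb
documentary: 17.160 Mbps × 5220 s = 89575.2 Mb
Total: 175154.7 Mb = 21894.3 MB.
= 21.89 GB.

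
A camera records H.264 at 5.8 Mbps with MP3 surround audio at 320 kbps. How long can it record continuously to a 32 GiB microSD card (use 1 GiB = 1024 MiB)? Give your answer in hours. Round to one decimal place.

12.5 hours

Audio: 320 kbps = 0.320 Mbps.
Total bitrate: 5.8 + 0.320 = 6.120 Mbps.
Capacity: 32 GiB = 274,878 Mb.
Recording time: 274,878 / 6.120 = 44,915 s ≈ 12.5 hours.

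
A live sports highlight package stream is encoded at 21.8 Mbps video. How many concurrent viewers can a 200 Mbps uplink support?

9

200 Mbps = 200.0 Mbps; 200.0 / 21.800 = 9.17 → 9 viewers.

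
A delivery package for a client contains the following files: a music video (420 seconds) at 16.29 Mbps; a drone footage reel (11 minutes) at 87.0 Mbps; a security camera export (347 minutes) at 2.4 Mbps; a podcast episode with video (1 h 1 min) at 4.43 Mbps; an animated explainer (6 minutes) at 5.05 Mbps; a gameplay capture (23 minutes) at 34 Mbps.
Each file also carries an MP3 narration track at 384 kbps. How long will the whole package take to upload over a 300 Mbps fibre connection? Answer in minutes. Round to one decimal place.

10.5 minutes

Audio: 384 kbps = 0.384 Mbps.
music video: 16.674 Mbps × 420 s = 7003.1 Mb
drone footage reel: 87.384 Mbps × 660 s = 57673.4 Mb
security camera export: 2.784 Mbps × 20820 s = 57962.9 Mb
podcast episode with video: 4.814 Mbps × 3660 s = 17619.2 Mb
animated explainer: 5.434 Mbps × 360 s = 1956.2 Mb
gameplay capture: 34.384 Mbps × 1380 s = 47449.9 Mb
Total: 189664.8 Mb = 23708.1 MB.
At 300 Mbps: 189664.8 / 300 = 632 s ≈ 10.5 minutes.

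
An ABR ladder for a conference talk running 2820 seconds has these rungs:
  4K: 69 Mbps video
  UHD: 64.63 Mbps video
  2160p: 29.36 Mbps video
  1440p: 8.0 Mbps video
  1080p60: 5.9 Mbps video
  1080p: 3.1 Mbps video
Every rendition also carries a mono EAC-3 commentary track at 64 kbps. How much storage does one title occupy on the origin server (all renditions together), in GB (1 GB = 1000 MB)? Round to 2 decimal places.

63.58 GB

Audio: 64 kbps = 0.064 Mbps.
Sum of rendition bitrates: (69+0.064) + (64.63+0.064) + (29.36+0.064) + (8.0+0.064) + (5.9+0.064) + (3.1+0.064) = 180.374 Mbps.
× 2820 s = 508,655 Mb = 63,582 MB = 63.58 GB.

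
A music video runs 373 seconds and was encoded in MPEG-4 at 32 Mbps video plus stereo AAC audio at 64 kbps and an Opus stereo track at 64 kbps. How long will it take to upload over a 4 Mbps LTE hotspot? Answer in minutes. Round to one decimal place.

Audio total: 64 + 64 = 128 kbps = 0.128 Mbps.
Total bitrate: 32.128 Mbps.
File: 32.128 Mbps × 373 s = 11983.7 Mb.
At 4 Mbps: 11983.7 / 4 = 2995.9 s ≈ 49.9 minutes.

49.9 minutes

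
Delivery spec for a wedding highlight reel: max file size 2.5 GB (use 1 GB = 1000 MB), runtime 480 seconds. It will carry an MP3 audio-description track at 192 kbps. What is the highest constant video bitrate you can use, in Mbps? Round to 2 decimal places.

41.47 Mbps

Budget: 2.5 GB = 20000.0 Mb.
Total bitrate budget: 20000.0 Mb / 480 s = 41.667 Mbps.
Audio: 192 kbps = 0.192 Mbps.
Video: 41.667 − 0.192 = 41.475 Mbps.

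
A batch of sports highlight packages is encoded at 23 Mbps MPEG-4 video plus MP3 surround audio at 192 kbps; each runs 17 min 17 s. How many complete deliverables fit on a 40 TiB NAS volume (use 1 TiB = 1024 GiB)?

14629

17 min 17 s = 1037 s
Audio: 192 kbps = 0.192 Mbps.
Total bitrate: 23.192 Mbps.
Per item: 23.192 Mbps × 1037 s = 24,050 Mb = 3,006 MB.
Capacity: 40 TiB = 351,843,721 Mb; 14629.61 items → 14629 complete.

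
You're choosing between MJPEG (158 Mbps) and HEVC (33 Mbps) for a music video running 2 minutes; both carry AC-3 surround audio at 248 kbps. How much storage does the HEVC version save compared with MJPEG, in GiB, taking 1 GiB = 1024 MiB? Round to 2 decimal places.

1.75 GiB

2 min = 120 s
Audio: 248 kbps = 0.248 Mbps.
MJPEG: 158.248 Mbps × 120 s = 18989.8 Mb = 2.211 GiB.
HEVC: 33.248 Mbps × 120 s = 3989.8 Mb = 0.464 GiB.
Saving: 2.211 − 0.464 = 1.746 GiB.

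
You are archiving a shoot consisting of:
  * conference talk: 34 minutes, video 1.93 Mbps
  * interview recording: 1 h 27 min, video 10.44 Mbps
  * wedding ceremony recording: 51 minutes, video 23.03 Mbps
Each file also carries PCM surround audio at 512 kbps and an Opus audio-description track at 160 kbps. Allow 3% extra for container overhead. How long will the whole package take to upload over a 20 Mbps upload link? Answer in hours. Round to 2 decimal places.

1.94 hours

Audio total: 512 + 160 = 672 kbps = 0.672 Mbps.
conference talk: 2.602 Mbps × 2040 s × 1.03 = 5467.3 Mb
interview recording: 11.112 Mbps × 5220 s × 1.03 = 59744.8 Mb
wedding ceremony recording: 23.702 Mbps × 3060 s × 1.03 = 74704.0 Mb
Total: 139916.1 Mb = 17489.5 MB.
At 20 Mbps: 139916.1 / 20 = 6996 s ≈ 1.94 hours.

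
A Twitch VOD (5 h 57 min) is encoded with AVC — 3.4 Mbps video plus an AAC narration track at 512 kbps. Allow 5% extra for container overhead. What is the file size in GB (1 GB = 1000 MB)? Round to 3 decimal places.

10.998 GB

5 h 57 min = 357 min = 21420 s
Audio: 512 kbps = 0.512 Mbps.
Total bitrate: 3.4 + 0.512 = 3.912 Mbps.
Stream data: 3.912 Mbps × 21420 s = 83795.0 Mb.
With 5% container overhead: ×1.05.
87,985 Mb ÷ 8 = 10,998 MB → 11.00 GB.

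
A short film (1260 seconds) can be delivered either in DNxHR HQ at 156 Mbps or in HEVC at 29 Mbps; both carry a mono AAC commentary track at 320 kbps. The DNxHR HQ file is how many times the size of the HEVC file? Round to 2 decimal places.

Audio: 320 kbps = 0.320 Mbps.
DNxHR HQ: 156.320 Mbps × 1260 s = 196963.2 Mb = 22.930 GiB.
HEVC: 29.320 Mbps × 1260 s = 36943.2 Mb = 4.301 GiB.
Ratio: 22.930 / 4.301 = 5.332.

5.33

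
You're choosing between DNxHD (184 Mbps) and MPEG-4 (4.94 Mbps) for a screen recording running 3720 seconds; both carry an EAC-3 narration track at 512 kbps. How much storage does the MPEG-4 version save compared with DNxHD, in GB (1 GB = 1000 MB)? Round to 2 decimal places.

Audio: 512 kbps = 0.512 Mbps.
DNxHD: 184.512 Mbps × 3720 s = 686384.6 Mb = 85.798 GB.
MPEG-4: 5.452 Mbps × 3720 s = 20281.4 Mb = 2.535 GB.
Saving: 85.798 − 2.535 = 83.263 GB.

83.26 GB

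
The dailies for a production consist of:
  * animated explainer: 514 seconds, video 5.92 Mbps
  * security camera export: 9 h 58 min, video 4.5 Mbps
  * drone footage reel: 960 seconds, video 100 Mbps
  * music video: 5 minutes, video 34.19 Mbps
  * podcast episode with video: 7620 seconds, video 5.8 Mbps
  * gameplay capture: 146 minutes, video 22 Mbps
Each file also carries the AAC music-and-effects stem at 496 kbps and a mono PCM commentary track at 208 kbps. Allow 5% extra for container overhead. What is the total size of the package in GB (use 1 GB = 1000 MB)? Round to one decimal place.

Audio total: 496 + 208 = 704 kbps = 0.704 Mbps.
animated explainer: 6.624 Mbps × 514 s × 1.05 = 3575.0 Mb
security camera export: 5.204 Mbps × 35880 s × 1.05 = 196055.5 Mb
drone footage reel: 100.704 Mbps × 960 s × 1.05 = 101509.6 Mb
music video: 34.894 Mbps × 300 s × 1.05 = 10991.6 Mb
podcast episode with video: 6.504 Mbps × 7620 s × 1.05 = 52038.5 Mb
gameplay capture: 22.704 Mbps × 8760 s × 1.05 = 208831.4 Mb
Total: 573001.6 Mb = 71625.2 MB.
= 71.63 GB.

71.6 GB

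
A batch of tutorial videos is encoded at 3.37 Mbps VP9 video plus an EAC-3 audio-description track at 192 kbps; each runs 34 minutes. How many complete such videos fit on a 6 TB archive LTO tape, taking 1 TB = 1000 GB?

34 min = 2040 s
Audio: 192 kbps = 0.192 Mbps.
Total bitrate: 3.562 Mbps.
Per item: 3.562 Mbps × 2040 s = 7,266 Mb = 908.3 MB.
Capacity: 6 TB = 48,000,000 Mb; 6605.67 items → 6605 complete.

6605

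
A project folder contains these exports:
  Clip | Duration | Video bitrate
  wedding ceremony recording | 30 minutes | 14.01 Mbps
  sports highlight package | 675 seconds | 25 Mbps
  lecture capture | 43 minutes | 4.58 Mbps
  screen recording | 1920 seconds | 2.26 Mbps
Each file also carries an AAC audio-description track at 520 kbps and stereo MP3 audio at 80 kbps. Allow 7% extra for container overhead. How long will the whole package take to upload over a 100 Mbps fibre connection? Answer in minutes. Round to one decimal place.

11.1 minutes

Audio total: 520 + 80 = 600 kbps = 0.600 Mbps.
wedding ceremony recording: 14.610 Mbps × 1800 s × 1.07 = 28138.9 Mb
sports highlight package: 25.600 Mbps × 675 s × 1.07 = 18489.6 Mb
lecture capture: 5.180 Mbps × 2580 s × 1.07 = 14299.9 Mb
screen recording: 2.860 Mbps × 1920 s × 1.07 = 5875.6 Mb
Total: 66804.0 Mb = 8350.5 MB.
At 100 Mbps: 66804.0 / 100 = 668 s ≈ 11.1 minutes.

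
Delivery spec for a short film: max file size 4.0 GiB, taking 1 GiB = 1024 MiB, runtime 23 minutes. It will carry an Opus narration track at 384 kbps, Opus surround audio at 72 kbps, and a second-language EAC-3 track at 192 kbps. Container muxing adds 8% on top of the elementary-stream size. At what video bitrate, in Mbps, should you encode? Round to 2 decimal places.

Budget: 4.0 GiB = 34359.7 Mb.
Stream payload after overhead: 34359.7 / 1.08 = 31814.6 Mb.
23 min = 1380 s
Total bitrate budget: 31814.6 Mb / 1380 s = 23.054 Mbps.
Audio total: 384 + 72 + 192 = 648 kbps = 0.648 Mbps.
Video: 23.054 − 0.648 = 22.406 Mbps.

22.41 Mbps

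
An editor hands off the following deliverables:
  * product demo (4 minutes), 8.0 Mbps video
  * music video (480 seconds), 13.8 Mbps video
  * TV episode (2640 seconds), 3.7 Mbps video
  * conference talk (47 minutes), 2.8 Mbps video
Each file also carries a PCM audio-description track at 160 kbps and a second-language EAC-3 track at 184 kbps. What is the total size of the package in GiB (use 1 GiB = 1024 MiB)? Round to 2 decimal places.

Audio total: 160 + 184 = 344 kbps = 0.344 Mbps.
product demo: 8.344 Mbps × 240 s = 2002.6 Mb
music video: 14.144 Mbps × 480 s = 6789.1 Mb
TV episode: 4.044 Mbps × 2640 s = 10676.2 Mb
conference talk: 3.144 Mbps × 2820 s = 8866.1 Mb
Total: 28333.9 Mb = 3541.7 MB.
= 3.299 GiB.

3.30 GiB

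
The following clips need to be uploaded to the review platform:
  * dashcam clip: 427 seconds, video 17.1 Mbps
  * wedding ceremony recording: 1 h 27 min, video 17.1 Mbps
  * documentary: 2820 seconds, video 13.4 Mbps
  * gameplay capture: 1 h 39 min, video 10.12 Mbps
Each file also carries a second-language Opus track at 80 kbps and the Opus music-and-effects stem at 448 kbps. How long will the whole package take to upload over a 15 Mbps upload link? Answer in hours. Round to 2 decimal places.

3.74 hours

Audio total: 80 + 448 = 528 kbps = 0.528 Mbps.
dashcam clip: 17.628 Mbps × 427 s = 7527.2 Mb
wedding ceremony recording: 17.628 Mbps × 5220 s = 92018.2 Mb
documentary: 13.928 Mbps × 2820 s = 39277.0 Mb
gameplay capture: 10.648 Mbps × 5940 s = 63249.1 Mb
Total: 202071.4 Mb = 25258.9 MB.
At 15 Mbps: 202071.4 / 15 = 13471 s ≈ 3.74 hours.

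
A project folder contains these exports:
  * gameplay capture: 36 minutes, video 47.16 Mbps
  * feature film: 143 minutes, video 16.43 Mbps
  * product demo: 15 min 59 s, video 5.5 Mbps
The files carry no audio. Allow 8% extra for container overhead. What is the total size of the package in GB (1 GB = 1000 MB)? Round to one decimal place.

gameplay capture: 47.160 Mbps × 2160 s × 1.08 = 110014.8 Mb
feature film: 16.430 Mbps × 8580 s × 1.08 = 152247.0 Mb
product demo: 5.500 Mbps × 959 s × 1.08 = 5696.5 Mb
Total: 267958.3 Mb = 33494.8 MB.
= 33.49 GB.

33.5 GB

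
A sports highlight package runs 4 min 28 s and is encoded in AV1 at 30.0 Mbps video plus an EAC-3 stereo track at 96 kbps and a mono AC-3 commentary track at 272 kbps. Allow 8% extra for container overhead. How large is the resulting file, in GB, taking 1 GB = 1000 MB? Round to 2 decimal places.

4 min 28 s = 268 s
Audio total: 96 + 272 = 368 kbps = 0.368 Mbps.
Total bitrate: 30.0 + 0.368 = 30.368 Mbps.
Stream data: 30.368 Mbps × 268 s = 8138.6 Mb.
With 8% container overhead: ×1.08.
8,790 Mb ÷ 8 = 1,099 MB → 1.099 GB.

1.10 GB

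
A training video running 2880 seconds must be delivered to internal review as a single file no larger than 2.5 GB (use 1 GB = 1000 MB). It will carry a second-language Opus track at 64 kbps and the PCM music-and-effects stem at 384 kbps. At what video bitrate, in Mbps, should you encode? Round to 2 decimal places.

6.50 Mbps

Budget: 2.5 GB = 20000.0 Mb.
Total bitrate budget: 20000.0 Mb / 2880 s = 6.944 Mbps.
Audio total: 64 + 384 = 448 kbps = 0.448 Mbps.
Video: 6.944 − 0.448 = 6.496 Mbps.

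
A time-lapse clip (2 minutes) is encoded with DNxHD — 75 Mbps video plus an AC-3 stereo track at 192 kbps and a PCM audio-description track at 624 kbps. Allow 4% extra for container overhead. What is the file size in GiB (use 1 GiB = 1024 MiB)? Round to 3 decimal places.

2 min = 120 s
Audio total: 192 + 624 = 816 kbps = 0.816 Mbps.
Total bitrate: 75 + 0.816 = 75.816 Mbps.
Stream data: 75.816 Mbps × 120 s = 9097.9 Mb.
With 4% container overhead: ×1.04.
9,462 Mb = 1,182,729,600 bytes ÷ 1,073,741,824 = 1.102 GiB.

1.102 GiB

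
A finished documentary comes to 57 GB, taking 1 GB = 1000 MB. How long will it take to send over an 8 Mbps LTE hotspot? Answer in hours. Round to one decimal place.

File: 57 GB = 456000.0 Mb.
At 8 Mbps: 456000.0 / 8 = 57000.0 s ≈ 15.8 hours.

15.8 hours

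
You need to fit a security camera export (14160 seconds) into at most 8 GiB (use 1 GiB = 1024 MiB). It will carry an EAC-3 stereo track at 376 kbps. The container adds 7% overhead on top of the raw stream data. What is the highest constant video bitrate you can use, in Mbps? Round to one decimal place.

Budget: 8 GiB = 68719.5 Mb.
Stream payload after overhead: 68719.5 / 1.07 = 64223.8 Mb.
Total bitrate budget: 64223.8 Mb / 14160 s = 4.536 Mbps.
Audio: 376 kbps = 0.376 Mbps.
Video: 4.536 − 0.376 = 4.160 Mbps.

4.2 Mbps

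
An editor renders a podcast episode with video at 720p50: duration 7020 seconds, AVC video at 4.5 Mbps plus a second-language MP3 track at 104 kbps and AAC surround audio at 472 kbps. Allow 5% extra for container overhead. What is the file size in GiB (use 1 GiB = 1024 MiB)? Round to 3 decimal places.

Audio total: 104 + 472 = 576 kbps = 0.576 Mbps.
Total bitrate: 4.5 + 0.576 = 5.076 Mbps.
Stream data: 5.076 Mbps × 7020 s = 35633.5 Mb.
With 5% container overhead: ×1.05.
37,415 Mb = 4,676,899,500 bytes ÷ 1,073,741,824 = 4.356 GiB.

4.356 GiB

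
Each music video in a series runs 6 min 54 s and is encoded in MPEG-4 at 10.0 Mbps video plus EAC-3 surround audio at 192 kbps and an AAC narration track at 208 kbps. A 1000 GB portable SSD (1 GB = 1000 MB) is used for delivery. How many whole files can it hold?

1858

6 min 54 s = 414 s
Audio total: 192 + 208 = 400 kbps = 0.400 Mbps.
Total bitrate: 10.400 Mbps.
Per item: 10.400 Mbps × 414 s = 4,306 Mb = 538.2 MB.
Capacity: 1000 GB = 8,000,000 Mb; 1858.05 items → 1858 complete.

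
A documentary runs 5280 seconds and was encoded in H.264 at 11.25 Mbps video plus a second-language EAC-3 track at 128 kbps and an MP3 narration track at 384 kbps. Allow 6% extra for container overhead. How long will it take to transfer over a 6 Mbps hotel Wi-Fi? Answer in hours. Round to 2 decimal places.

Audio total: 128 + 384 = 512 kbps = 0.512 Mbps.
Total bitrate: 11.762 Mbps.
File: 11.762 Mbps × 5280 s = 62103.4 Mb.
With 6% container overhead: ×1.06. → 65829.6 Mb.
At 6 Mbps: 65829.6 / 6 = 10971.6 s ≈ 3.05 hours.

3.05 hours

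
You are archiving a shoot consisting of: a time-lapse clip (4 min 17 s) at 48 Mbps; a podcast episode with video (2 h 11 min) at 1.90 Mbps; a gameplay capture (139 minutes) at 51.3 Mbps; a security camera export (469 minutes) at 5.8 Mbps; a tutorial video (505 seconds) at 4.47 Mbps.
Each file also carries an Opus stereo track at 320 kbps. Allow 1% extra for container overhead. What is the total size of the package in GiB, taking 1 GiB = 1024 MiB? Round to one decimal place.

Audio: 320 kbps = 0.320 Mbps.
time-lapse clip: 48.320 Mbps × 257 s × 1.01 = 12542.4 Mb
podcast episode with video: 2.220 Mbps × 7860 s × 1.01 = 17623.7 Mb
gameplay capture: 51.620 Mbps × 8340 s × 1.01 = 434815.9 Mb
security camera export: 6.120 Mbps × 28140 s × 1.01 = 173939.0 Mb
tutorial video: 4.790 Mbps × 505 s × 1.01 = 2443.1 Mb
Total: 641364.1 Mb = 80170.5 MB.
= 74.66 GiB.

74.7 GiB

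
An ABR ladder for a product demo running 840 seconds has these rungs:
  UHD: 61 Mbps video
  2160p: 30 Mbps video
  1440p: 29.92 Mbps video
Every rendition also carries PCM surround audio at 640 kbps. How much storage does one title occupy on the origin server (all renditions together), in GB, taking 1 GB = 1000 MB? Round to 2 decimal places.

Audio: 640 kbps = 0.640 Mbps.
Sum of rendition bitrates: (61+0.640) + (30+0.640) + (29.92+0.640) = 122.840 Mbps.
× 840 s = 103,186 Mb = 12,898 MB = 12.90 GB.

12.90 GB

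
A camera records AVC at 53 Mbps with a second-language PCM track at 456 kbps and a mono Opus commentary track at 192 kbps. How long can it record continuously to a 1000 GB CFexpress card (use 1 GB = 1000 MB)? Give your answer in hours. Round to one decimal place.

41.4 hours

Audio total: 456 + 192 = 648 kbps = 0.648 Mbps.
Total bitrate: 53 + 0.648 = 53.648 Mbps.
Capacity: 1000 GB = 8,000,000 Mb.
Recording time: 8,000,000 / 53.648 = 149,120 s ≈ 41.4 hours.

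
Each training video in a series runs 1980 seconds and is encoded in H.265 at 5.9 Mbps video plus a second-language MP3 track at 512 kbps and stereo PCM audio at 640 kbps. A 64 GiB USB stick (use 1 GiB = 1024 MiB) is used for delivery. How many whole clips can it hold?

Audio total: 512 + 640 = 1152 kbps = 1.152 Mbps.
Total bitrate: 7.052 Mbps.
Per item: 7.052 Mbps × 1980 s = 13,963 Mb = 1,745 MB.
Capacity: 64 GiB = 549,756 Mb; 39.37 items → 39 complete.

39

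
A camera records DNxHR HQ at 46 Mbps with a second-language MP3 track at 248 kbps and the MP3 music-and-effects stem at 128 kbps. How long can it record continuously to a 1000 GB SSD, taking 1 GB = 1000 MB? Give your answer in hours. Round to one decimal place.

47.9 hours

Audio total: 248 + 128 = 376 kbps = 0.376 Mbps.
Total bitrate: 46 + 0.376 = 46.376 Mbps.
Capacity: 1000 GB = 8,000,000 Mb.
Recording time: 8,000,000 / 46.376 = 172,503 s ≈ 47.9 hours.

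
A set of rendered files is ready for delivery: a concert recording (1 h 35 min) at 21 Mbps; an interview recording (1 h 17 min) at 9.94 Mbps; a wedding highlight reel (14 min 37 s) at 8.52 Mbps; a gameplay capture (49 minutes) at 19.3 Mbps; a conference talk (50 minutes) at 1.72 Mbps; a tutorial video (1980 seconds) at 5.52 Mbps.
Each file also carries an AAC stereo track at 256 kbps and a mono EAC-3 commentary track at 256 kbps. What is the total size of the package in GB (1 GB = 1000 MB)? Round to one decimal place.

32.0 GB

Audio total: 256 + 256 = 512 kbps = 0.512 Mbps.
concert recording: 21.512 Mbps × 5700 s = 122618.4 Mb
interview recording: 10.452 Mbps × 4620 s = 48288.2 Mb
wedding highlight reel: 9.032 Mbps × 877 s = 7921.1 Mb
gameplay capture: 19.812 Mbps × 2940 s = 58247.3 Mb
conference talk: 2.232 Mbps × 3000 s = 6696.0 Mb
tutorial video: 6.032 Mbps × 1980 s = 11943.4 Mb
Total: 255714.3 Mb = 31964.3 MB.
= 31.96 GB.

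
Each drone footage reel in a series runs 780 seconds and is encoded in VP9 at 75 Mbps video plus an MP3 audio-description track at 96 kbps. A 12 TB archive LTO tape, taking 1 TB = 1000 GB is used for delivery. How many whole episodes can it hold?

Audio: 96 kbps = 0.096 Mbps.
Total bitrate: 75.096 Mbps.
Per item: 75.096 Mbps × 780 s = 58,575 Mb = 7,322 MB.
Capacity: 12 TB = 96,000,000 Mb; 1638.93 items → 1638 complete.

1638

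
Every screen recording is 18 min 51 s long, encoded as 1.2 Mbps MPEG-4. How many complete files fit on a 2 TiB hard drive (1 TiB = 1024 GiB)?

18 min 51 s = 1131 s
Per item: 1.200 Mbps × 1131 s = 1,357 Mb = 169.7 MB.
Capacity: 2 TiB = 17,592,186 Mb; 12962.12 items → 12962 complete.

12962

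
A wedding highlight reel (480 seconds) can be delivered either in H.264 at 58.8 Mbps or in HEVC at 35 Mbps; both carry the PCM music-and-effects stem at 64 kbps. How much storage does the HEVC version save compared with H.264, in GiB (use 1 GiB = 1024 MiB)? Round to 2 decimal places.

Audio: 64 kbps = 0.064 Mbps.
H.264: 58.864 Mbps × 480 s = 28254.7 Mb = 3.289 GiB.
HEVC: 35.064 Mbps × 480 s = 16830.7 Mb = 1.959 GiB.
Saving: 3.289 − 1.959 = 1.330 GiB.

1.33 GiB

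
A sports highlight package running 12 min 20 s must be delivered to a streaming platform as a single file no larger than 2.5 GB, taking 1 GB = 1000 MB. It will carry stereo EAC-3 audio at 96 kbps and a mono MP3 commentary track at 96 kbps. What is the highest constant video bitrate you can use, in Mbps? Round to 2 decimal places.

26.84 Mbps

Budget: 2.5 GB = 20000.0 Mb.
12 min 20 s = 740 s
Total bitrate budget: 20000.0 Mb / 740 s = 27.027 Mbps.
Audio total: 96 + 96 = 192 kbps = 0.192 Mbps.
Video: 27.027 − 0.192 = 26.835 Mbps.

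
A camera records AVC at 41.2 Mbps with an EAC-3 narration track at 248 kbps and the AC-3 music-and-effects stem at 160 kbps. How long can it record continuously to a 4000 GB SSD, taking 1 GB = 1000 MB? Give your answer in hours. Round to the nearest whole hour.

214 hours

Audio total: 248 + 160 = 408 kbps = 0.408 Mbps.
Total bitrate: 41.2 + 0.408 = 41.608 Mbps.
Capacity: 4000 GB = 32,000,000 Mb.
Recording time: 32,000,000 / 41.608 = 769,083 s ≈ 214 hours.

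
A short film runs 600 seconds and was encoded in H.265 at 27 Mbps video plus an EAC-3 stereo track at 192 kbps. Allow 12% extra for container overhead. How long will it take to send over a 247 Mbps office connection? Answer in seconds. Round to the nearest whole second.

Audio: 192 kbps = 0.192 Mbps.
Total bitrate: 27.192 Mbps.
File: 27.192 Mbps × 600 s = 16315.2 Mb.
With 12% container overhead: ×1.12. → 18273.0 Mb.
At 247 Mbps: 18273.0 / 247 = 74.0 s ≈ 74 seconds.

74 seconds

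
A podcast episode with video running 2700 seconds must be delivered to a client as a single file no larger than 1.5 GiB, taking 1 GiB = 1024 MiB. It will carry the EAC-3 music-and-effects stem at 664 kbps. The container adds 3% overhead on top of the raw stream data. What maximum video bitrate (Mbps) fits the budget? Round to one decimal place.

Budget: 1.5 GiB = 12884.9 Mb.
Stream payload after overhead: 12884.9 / 1.03 = 12509.6 Mb.
Total bitrate budget: 12509.6 Mb / 2700 s = 4.633 Mbps.
Audio: 664 kbps = 0.664 Mbps.
Video: 4.633 − 0.664 = 3.969 Mbps.

4.0 Mbps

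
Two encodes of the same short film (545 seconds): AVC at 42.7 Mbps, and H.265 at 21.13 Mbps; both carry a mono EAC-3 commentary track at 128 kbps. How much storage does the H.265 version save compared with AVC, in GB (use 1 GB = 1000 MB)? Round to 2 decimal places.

Audio: 128 kbps = 0.128 Mbps.
AVC: 42.828 Mbps × 545 s = 23341.3 Mb = 2.918 GB.
H.265: 21.258 Mbps × 545 s = 11585.6 Mb = 1.448 GB.
Saving: 2.918 − 1.448 = 1.469 GB.

1.47 GB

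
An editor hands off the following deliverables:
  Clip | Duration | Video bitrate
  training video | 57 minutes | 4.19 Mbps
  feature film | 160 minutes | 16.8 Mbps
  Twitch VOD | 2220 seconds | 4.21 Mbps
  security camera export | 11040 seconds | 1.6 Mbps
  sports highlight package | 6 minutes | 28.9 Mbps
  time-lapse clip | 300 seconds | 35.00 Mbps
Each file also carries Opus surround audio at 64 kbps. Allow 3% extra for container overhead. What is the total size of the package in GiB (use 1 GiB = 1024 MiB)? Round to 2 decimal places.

Audio: 64 kbps = 0.064 Mbps.
training video: 4.254 Mbps × 3420 s × 1.03 = 14985.1 Mb
feature film: 16.864 Mbps × 9600 s × 1.03 = 166751.2 Mb
Twitch VOD: 4.274 Mbps × 2220 s × 1.03 = 9772.9 Mb
security camera export: 1.664 Mbps × 11040 s × 1.03 = 18921.7 Mb
sports highlight package: 28.964 Mbps × 360 s × 1.03 = 10739.9 Mb
time-lapse clip: 35.064 Mbps × 300 s × 1.03 = 10834.8 Mb
Total: 232005.6 Mb = 29000.7 MB.
= 27.01 GiB.

27.01 GiB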